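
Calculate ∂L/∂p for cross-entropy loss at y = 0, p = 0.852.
∂L/∂p = 6.757

∂L/∂p = -y/p + (1-y)/(1-p) = 0 + 1/0.148 = 6.757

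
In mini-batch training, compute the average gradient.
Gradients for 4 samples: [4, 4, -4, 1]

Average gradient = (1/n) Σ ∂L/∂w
Average gradient = 1.25

Average = (1/4)(4 + 4 + -4 + 1) = 5/4 = 1.25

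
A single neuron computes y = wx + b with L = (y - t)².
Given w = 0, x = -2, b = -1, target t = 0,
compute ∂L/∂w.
∂L/∂w = 4

y = wx + b = (0)(-2) + -1 = -1
∂L/∂y = 2(y - t) = 2(-1 - 0) = -2
∂y/∂w = x = -2
∂L/∂w = ∂L/∂y · ∂y/∂w = -2 × -2 = 4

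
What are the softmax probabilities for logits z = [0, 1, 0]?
p = [0.2119, 0.5761, 0.2119]

exp(z) = [1, 2.718, 1]
Sum = 4.718
p = [0.2119, 0.5761, 0.2119]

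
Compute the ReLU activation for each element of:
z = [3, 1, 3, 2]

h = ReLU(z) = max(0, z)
h = [3, 1, 3, 2]

ReLU applied element-wise: max(0,3)=3, max(0,1)=1, max(0,3)=3, max(0,2)=2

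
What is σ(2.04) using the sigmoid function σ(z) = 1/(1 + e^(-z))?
0.8849

sigmoid(2.04) = 1/(1 + e^(-2.04)) = 1/(1 + 0.13) = 0.8849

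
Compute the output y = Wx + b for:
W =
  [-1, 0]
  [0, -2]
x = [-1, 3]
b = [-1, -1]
y = [0, -7]

Wx = [-1×-1 + 0×3, 0×-1 + -2×3]
   = [1, -6]
y = Wx + b = [1 + -1, -6 + -1] = [0, -7]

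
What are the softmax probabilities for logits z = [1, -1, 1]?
p = [0.4683, 0.0634, 0.4683]

exp(z) = [2.718, 0.3679, 2.718]
Sum = 5.804
p = [0.4683, 0.0634, 0.4683]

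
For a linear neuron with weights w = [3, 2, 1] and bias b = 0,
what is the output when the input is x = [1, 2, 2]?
y = 9

y = (3)(1) + (2)(2) + (1)(2) + 0 = 9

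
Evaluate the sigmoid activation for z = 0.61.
0.6479

sigmoid(0.61) = 1/(1 + e^(-0.61)) = 1/(1 + 0.5434) = 0.6479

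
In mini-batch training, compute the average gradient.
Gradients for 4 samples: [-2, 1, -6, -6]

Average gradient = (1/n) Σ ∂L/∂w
Average gradient = -3.25

Average = (1/4)(-2 + 1 + -6 + -6) = -13/4 = -3.25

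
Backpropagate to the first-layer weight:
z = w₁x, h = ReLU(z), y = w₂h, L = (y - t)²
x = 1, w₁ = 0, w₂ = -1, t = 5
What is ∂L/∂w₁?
∂L/∂w₁ = 0

Forward pass:
z = w₁x = 0×1 = 0
h = ReLU(0) = 0
y = w₂h = -1×0 = 0

Backward pass:
∂L/∂y = 2(y - t) = 2(0 - 5) = -10
∂y/∂h = w₂ = -1
∂h/∂z = 0 (ReLU derivative)
∂z/∂w₁ = x = 1

∂L/∂w₁ = -10 × -1 × 0 × 1 = 0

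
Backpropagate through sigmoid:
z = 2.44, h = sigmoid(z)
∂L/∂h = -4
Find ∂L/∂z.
∂L/∂z = -0.295

σ(2.44) = 0.9198
σ'(2.44) = σ(2.44)(1 - σ(2.44)) = 0.9198 × 0.08017 = 0.07375
∂L/∂z = ∂L/∂h · σ'(z) = -4 × 0.07375 = -0.295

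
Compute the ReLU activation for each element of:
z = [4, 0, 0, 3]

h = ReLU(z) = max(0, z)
h = [4, 0, 0, 3]

ReLU applied element-wise: max(0,4)=4, max(0,0)=0, max(0,0)=0, max(0,3)=3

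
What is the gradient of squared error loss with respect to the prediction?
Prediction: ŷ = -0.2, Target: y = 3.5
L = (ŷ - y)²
∂L/∂ŷ = -7.4

∂L/∂ŷ = 2(ŷ - y) = 2(-0.2 - 3.5) = 2(-3.7) = -7.4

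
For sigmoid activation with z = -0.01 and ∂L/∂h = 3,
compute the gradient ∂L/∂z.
∂L/∂z = 0.75

σ(-0.01) = 0.4975
σ'(-0.01) = σ(-0.01)(1 - σ(-0.01)) = 0.4975 × 0.5025 = 0.25
∂L/∂z = ∂L/∂h · σ'(z) = 3 × 0.25 = 0.75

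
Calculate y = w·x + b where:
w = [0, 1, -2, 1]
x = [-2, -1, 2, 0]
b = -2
y = -7

y = (0)(-2) + (1)(-1) + (-2)(2) + (1)(0) + -2 = -7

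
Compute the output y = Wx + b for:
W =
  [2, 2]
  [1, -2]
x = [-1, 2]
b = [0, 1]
y = [2, -4]

Wx = [2×-1 + 2×2, 1×-1 + -2×2]
   = [2, -5]
y = Wx + b = [2 + 0, -5 + 1] = [2, -4]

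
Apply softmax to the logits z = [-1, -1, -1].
p = [0.3333, 0.3333, 0.3333]

exp(z) = [0.3679, 0.3679, 0.3679]
Sum = 1.104
p = [0.3333, 0.3333, 0.3333]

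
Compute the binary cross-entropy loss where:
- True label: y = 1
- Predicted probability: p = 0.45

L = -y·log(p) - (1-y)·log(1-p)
L = 0.7985

L = -1·log(0.45) - 0·log(0.55) = -log(0.45) = 0.7985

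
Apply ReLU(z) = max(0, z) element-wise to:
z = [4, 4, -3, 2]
h = [4, 4, 0, 2]

ReLU applied element-wise: max(0,4)=4, max(0,4)=4, max(0,-3)=0, max(0,2)=2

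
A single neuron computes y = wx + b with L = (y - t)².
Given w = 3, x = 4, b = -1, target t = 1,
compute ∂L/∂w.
∂L/∂w = 80

y = wx + b = (3)(4) + -1 = 11
∂L/∂y = 2(y - t) = 2(11 - 1) = 20
∂y/∂w = x = 4
∂L/∂w = ∂L/∂y · ∂y/∂w = 20 × 4 = 80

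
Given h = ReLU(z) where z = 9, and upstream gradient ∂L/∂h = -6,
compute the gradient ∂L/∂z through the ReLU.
∂L/∂z = -6

h = ReLU(9) = 9
Since z > 0: ∂h/∂z = 1
∂L/∂z = ∂L/∂h · ∂h/∂z = -6 × 1 = -6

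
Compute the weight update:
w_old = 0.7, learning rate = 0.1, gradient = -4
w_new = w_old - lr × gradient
w_new = 1.1

w_new = w - η·∂L/∂w = 0.7 - 0.1×(-4) = 0.7 - (-0.4) = 1.1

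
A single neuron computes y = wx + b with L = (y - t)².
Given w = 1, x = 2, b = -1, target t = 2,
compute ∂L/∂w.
∂L/∂w = -4

y = wx + b = (1)(2) + -1 = 1
∂L/∂y = 2(y - t) = 2(1 - 2) = -2
∂y/∂w = x = 2
∂L/∂w = ∂L/∂y · ∂y/∂w = -2 × 2 = -4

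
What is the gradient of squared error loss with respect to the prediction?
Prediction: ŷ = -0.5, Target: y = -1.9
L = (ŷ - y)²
∂L/∂ŷ = 2.8

∂L/∂ŷ = 2(ŷ - y) = 2(-0.5 - -1.9) = 2(1.4) = 2.8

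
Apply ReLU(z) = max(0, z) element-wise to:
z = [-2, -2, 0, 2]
h = [0, 0, 0, 2]

ReLU applied element-wise: max(0,-2)=0, max(0,-2)=0, max(0,0)=0, max(0,2)=2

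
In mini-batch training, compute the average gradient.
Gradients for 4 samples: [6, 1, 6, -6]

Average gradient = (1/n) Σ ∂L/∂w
Average gradient = 1.75

Average = (1/4)(6 + 1 + 6 + -6) = 7/4 = 1.75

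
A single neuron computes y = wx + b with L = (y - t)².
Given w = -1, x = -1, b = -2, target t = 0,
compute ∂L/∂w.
∂L/∂w = 2

y = wx + b = (-1)(-1) + -2 = -1
∂L/∂y = 2(y - t) = 2(-1 - 0) = -2
∂y/∂w = x = -1
∂L/∂w = ∂L/∂y · ∂y/∂w = -2 × -1 = 2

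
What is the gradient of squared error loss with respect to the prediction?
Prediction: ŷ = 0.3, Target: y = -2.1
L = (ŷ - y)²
∂L/∂ŷ = 4.8

∂L/∂ŷ = 2(ŷ - y) = 2(0.3 - -2.1) = 2(2.4) = 4.8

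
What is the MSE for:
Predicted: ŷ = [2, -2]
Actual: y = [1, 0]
MSE = 2.5

MSE = (1/2)((2-1)² + (-2-0)²) = (1/2)(1 + 4) = 2.5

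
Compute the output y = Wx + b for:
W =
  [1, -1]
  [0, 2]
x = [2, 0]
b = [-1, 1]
y = [1, 1]

Wx = [1×2 + -1×0, 0×2 + 2×0]
   = [2, 0]
y = Wx + b = [2 + -1, 0 + 1] = [1, 1]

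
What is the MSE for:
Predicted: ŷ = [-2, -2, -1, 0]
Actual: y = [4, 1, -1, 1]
MSE = 11.5

MSE = (1/4)((-2-4)² + (-2-1)² + (-1--1)² + (0-1)²) = (1/4)(36 + 9 + 0 + 1) = 11.5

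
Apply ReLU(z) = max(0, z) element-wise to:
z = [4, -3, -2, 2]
h = [4, 0, 0, 2]

ReLU applied element-wise: max(0,4)=4, max(0,-3)=0, max(0,-2)=0, max(0,2)=2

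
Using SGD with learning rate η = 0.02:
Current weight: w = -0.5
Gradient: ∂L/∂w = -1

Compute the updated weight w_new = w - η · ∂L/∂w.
w_new = -0.48

w_new = w - η·∂L/∂w = -0.5 - 0.02×(-1) = -0.5 - (-0.02) = -0.48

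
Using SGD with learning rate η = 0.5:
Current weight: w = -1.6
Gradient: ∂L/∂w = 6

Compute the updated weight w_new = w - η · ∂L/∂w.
w_new = -4.6

w_new = w - η·∂L/∂w = -1.6 - 0.5×(6) = -1.6 - (3) = -4.6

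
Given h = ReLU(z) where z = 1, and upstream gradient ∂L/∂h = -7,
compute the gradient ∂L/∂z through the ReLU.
∂L/∂z = -7

h = ReLU(1) = 1
Since z > 0: ∂h/∂z = 1
∂L/∂z = ∂L/∂h · ∂h/∂z = -7 × 1 = -7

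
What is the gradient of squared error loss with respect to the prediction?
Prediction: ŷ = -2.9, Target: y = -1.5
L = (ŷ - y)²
∂L/∂ŷ = -2.8

∂L/∂ŷ = 2(ŷ - y) = 2(-2.9 - -1.5) = 2(-1.4) = -2.8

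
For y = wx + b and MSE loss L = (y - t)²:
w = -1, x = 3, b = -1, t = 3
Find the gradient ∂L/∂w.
∂L/∂w = -42

y = wx + b = (-1)(3) + -1 = -4
∂L/∂y = 2(y - t) = 2(-4 - 3) = -14
∂y/∂w = x = 3
∂L/∂w = ∂L/∂y · ∂y/∂w = -14 × 3 = -42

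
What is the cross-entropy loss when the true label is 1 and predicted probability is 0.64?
L = 0.4463

L = -1·log(0.64) - 0·log(0.36) = -log(0.64) = 0.4463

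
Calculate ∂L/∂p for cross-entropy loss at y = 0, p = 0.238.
∂L/∂p = 1.312

∂L/∂p = -y/p + (1-y)/(1-p) = 0 + 1/0.762 = 1.312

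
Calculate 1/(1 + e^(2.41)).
0.08241

sigmoid(-2.41) = 1/(1 + e^(2.41)) = 1/(1 + 11.13) = 0.08241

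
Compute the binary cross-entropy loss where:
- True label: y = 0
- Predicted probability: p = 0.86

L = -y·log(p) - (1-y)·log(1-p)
L = 1.966

L = -0·log(0.86) - 1·log(0.14) = -log(0.14) = 1.966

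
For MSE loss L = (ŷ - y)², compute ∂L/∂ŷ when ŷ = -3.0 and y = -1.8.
∂L/∂ŷ = -2.4

∂L/∂ŷ = 2(ŷ - y) = 2(-3.0 - -1.8) = 2(-1.2) = -2.4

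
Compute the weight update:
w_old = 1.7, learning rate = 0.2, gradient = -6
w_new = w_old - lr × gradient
w_new = 2.9

w_new = w - η·∂L/∂w = 1.7 - 0.2×(-6) = 1.7 - (-1.2) = 2.9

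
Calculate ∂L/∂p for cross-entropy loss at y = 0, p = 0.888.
∂L/∂p = 8.929

∂L/∂p = -y/p + (1-y)/(1-p) = 0 + 1/0.112 = 8.929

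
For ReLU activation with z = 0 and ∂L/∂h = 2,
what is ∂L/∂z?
∂L/∂z = 0

h = ReLU(0) = 0
At z = 0: ∂h/∂z = 0 (by convention)
∂L/∂z = ∂L/∂h · ∂h/∂z = 2 × 0 = 0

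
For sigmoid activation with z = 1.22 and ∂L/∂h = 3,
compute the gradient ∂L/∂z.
∂L/∂z = 0.5279

σ(1.22) = 0.7721
σ'(1.22) = σ(1.22)(1 - σ(1.22)) = 0.7721 × 0.2279 = 0.176
∂L/∂z = ∂L/∂h · σ'(z) = 3 × 0.176 = 0.5279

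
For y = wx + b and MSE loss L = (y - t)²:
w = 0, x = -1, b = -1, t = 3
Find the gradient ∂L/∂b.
∂L/∂b = -8

y = wx + b = (0)(-1) + -1 = -1
∂L/∂y = 2(y - t) = 2(-1 - 3) = -8
∂y/∂b = 1
∂L/∂b = ∂L/∂y · ∂y/∂b = -8 × 1 = -8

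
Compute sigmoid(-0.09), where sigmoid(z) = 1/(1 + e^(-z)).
0.4775

sigmoid(-0.09) = 1/(1 + e^(0.09)) = 1/(1 + 1.094) = 0.4775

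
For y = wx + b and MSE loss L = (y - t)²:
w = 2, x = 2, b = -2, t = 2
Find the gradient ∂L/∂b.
∂L/∂b = 0

y = wx + b = (2)(2) + -2 = 2
∂L/∂y = 2(y - t) = 2(2 - 2) = 0
∂y/∂b = 1
∂L/∂b = ∂L/∂y · ∂y/∂b = 0 × 1 = 0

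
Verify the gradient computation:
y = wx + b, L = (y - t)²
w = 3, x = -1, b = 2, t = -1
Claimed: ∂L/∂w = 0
Correct

y = (3)(-1) + 2 = -1
∂L/∂y = 2(y - t) = 2(-1 - -1) = 0
∂y/∂w = x = -1
∂L/∂w = 0 × -1 = 0

Claimed value: 0
Correct: The correct gradient is 0.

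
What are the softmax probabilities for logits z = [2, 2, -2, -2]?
p = [0.491, 0.491, 0.009, 0.009]

exp(z) = [7.389, 7.389, 0.1353, 0.1353]
Sum = 15.05
p = [0.491, 0.491, 0.009, 0.009]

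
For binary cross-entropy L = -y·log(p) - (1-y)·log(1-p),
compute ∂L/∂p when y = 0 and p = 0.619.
∂L/∂p = 2.625

∂L/∂p = -y/p + (1-y)/(1-p) = 0 + 1/0.381 = 2.625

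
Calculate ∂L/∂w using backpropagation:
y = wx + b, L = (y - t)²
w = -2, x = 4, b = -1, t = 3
∂L/∂w = -96

y = wx + b = (-2)(4) + -1 = -9
∂L/∂y = 2(y - t) = 2(-9 - 3) = -24
∂y/∂w = x = 4
∂L/∂w = ∂L/∂y · ∂y/∂w = -24 × 4 = -96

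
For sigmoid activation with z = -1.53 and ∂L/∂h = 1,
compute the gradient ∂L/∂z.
∂L/∂z = 0.1463

σ(-1.53) = 0.178
σ'(-1.53) = σ(-1.53)(1 - σ(-1.53)) = 0.178 × 0.822 = 0.1463
∂L/∂z = ∂L/∂h · σ'(z) = 1 × 0.1463 = 0.1463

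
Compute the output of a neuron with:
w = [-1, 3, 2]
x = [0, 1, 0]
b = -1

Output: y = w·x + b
y = 2

y = (-1)(0) + (3)(1) + (2)(0) + -1 = 2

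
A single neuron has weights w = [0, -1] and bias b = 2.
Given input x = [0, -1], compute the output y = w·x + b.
y = 3

y = (0)(0) + (-1)(-1) + 2 = 3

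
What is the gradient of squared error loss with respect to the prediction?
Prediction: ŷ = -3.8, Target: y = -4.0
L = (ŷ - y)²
∂L/∂ŷ = 0.4

∂L/∂ŷ = 2(ŷ - y) = 2(-3.8 - -4.0) = 2(0.2) = 0.4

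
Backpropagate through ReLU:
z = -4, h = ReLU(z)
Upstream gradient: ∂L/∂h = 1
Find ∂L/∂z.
∂L/∂z = 0

h = ReLU(-4) = 0
Since z < 0: ∂h/∂z = 0
∂L/∂z = ∂L/∂h · ∂h/∂z = 1 × 0 = 0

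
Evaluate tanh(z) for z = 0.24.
0.2355

tanh(0.24) = (e^(0.24) - e^(-0.24))/(e^(0.24) + e^(-0.24)) = 0.2355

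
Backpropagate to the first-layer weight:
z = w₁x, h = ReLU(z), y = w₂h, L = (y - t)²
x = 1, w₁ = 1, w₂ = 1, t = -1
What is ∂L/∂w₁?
∂L/∂w₁ = 4

Forward pass:
z = w₁x = 1×1 = 1
h = ReLU(1) = 1
y = w₂h = 1×1 = 1

Backward pass:
∂L/∂y = 2(y - t) = 2(1 - -1) = 4
∂y/∂h = w₂ = 1
∂h/∂z = 1 (ReLU derivative)
∂z/∂w₁ = x = 1

∂L/∂w₁ = 4 × 1 × 1 × 1 = 4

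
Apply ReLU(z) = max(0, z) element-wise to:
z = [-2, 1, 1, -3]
h = [0, 1, 1, 0]

ReLU applied element-wise: max(0,-2)=0, max(0,1)=1, max(0,1)=1, max(0,-3)=0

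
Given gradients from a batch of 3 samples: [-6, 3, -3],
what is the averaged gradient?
Average gradient = -2

Average = (1/3)(-6 + 3 + -3) = -6/3 = -2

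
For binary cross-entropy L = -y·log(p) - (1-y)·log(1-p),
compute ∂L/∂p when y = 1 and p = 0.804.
∂L/∂p = -1.244

∂L/∂p = -y/p + (1-y)/(1-p) = -1/0.804 + 0 = -1.244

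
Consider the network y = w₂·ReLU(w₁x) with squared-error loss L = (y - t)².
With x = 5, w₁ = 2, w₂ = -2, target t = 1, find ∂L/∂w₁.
∂L/∂w₁ = 420

Forward pass:
z = w₁x = 2×5 = 10
h = ReLU(10) = 10
y = w₂h = -2×10 = -20

Backward pass:
∂L/∂y = 2(y - t) = 2(-20 - 1) = -42
∂y/∂h = w₂ = -2
∂h/∂z = 1 (ReLU derivative)
∂z/∂w₁ = x = 5

∂L/∂w₁ = -42 × -2 × 1 × 5 = 420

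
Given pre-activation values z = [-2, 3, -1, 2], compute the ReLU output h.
h = [0, 3, 0, 2]

ReLU applied element-wise: max(0,-2)=0, max(0,3)=3, max(0,-1)=0, max(0,2)=2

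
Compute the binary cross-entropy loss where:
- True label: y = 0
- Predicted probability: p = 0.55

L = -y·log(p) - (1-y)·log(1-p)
L = 0.7985

L = -0·log(0.55) - 1·log(0.45) = -log(0.45) = 0.7985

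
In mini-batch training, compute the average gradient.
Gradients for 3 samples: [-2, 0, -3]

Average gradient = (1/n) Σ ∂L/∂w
Average gradient = -1.667

Average = (1/3)(-2 + 0 + -3) = -5/3 = -1.667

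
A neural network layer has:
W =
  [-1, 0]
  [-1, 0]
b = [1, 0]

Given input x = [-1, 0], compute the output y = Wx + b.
y = [2, 1]

Wx = [-1×-1 + 0×0, -1×-1 + 0×0]
   = [1, 1]
y = Wx + b = [1 + 1, 1 + 0] = [2, 1]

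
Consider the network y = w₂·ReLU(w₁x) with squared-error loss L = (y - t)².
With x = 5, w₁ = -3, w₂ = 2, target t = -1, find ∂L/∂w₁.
∂L/∂w₁ = 0

Forward pass:
z = w₁x = -3×5 = -15
h = ReLU(-15) = 0
y = w₂h = 2×0 = 0

Backward pass:
∂L/∂y = 2(y - t) = 2(0 - -1) = 2
∂y/∂h = w₂ = 2
∂h/∂z = 0 (ReLU derivative)
∂z/∂w₁ = x = 5

∂L/∂w₁ = 2 × 2 × 0 × 5 = 0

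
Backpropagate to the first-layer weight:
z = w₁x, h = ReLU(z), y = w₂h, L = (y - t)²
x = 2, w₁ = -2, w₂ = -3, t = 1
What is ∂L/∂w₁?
∂L/∂w₁ = 0

Forward pass:
z = w₁x = -2×2 = -4
h = ReLU(-4) = 0
y = w₂h = -3×0 = 0

Backward pass:
∂L/∂y = 2(y - t) = 2(0 - 1) = -2
∂y/∂h = w₂ = -3
∂h/∂z = 0 (ReLU derivative)
∂z/∂w₁ = x = 2

∂L/∂w₁ = -2 × -3 × 0 × 2 = 0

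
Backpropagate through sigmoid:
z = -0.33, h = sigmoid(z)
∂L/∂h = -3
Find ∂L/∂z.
∂L/∂z = -0.7299

σ(-0.33) = 0.4182
σ'(-0.33) = σ(-0.33)(1 - σ(-0.33)) = 0.4182 × 0.5818 = 0.2433
∂L/∂z = ∂L/∂h · σ'(z) = -3 × 0.2433 = -0.7299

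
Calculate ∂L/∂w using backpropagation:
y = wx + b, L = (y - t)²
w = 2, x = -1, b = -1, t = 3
∂L/∂w = 12

y = wx + b = (2)(-1) + -1 = -3
∂L/∂y = 2(y - t) = 2(-3 - 3) = -12
∂y/∂w = x = -1
∂L/∂w = ∂L/∂y · ∂y/∂w = -12 × -1 = 12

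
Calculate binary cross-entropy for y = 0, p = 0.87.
L = 2.04

L = -0·log(0.87) - 1·log(0.13) = -log(0.13) = 2.04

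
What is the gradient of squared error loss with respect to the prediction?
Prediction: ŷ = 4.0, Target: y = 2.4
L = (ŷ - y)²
∂L/∂ŷ = 3.2

∂L/∂ŷ = 2(ŷ - y) = 2(4.0 - 2.4) = 2(1.6) = 3.2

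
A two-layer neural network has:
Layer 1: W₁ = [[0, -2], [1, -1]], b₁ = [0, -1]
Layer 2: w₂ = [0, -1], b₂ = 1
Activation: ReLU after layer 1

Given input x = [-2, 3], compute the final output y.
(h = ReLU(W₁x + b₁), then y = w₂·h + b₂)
y = 1

Layer 1 pre-activation: z₁ = [-6, -6]
After ReLU: h = [0, 0]
Layer 2 output: y = 0×0 + -1×0 + 1 = 1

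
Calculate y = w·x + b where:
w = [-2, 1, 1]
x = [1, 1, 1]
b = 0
y = 0

y = (-2)(1) + (1)(1) + (1)(1) + 0 = 0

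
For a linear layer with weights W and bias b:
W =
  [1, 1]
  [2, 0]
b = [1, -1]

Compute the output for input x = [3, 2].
y = [6, 5]

Wx = [1×3 + 1×2, 2×3 + 0×2]
   = [5, 6]
y = Wx + b = [5 + 1, 6 + -1] = [6, 5]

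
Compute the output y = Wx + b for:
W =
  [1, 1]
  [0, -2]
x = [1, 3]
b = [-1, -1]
y = [3, -7]

Wx = [1×1 + 1×3, 0×1 + -2×3]
   = [4, -6]
y = Wx + b = [4 + -1, -6 + -1] = [3, -7]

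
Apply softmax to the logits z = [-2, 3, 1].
p = [0.0059, 0.8756, 0.1185]

exp(z) = [0.1353, 20.09, 2.718]
Sum = 22.94
p = [0.0059, 0.8756, 0.1185]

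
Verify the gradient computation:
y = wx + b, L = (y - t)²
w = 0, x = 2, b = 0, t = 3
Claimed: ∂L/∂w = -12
Correct

y = (0)(2) + 0 = 0
∂L/∂y = 2(y - t) = 2(0 - 3) = -6
∂y/∂w = x = 2
∂L/∂w = -6 × 2 = -12

Claimed value: -12
Correct: The correct gradient is -12.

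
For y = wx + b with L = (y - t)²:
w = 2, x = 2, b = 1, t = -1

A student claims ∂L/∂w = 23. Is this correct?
Incorrect

y = (2)(2) + 1 = 5
∂L/∂y = 2(y - t) = 2(5 - -1) = 12
∂y/∂w = x = 2
∂L/∂w = 12 × 2 = 24

Claimed value: 23
Incorrect: The correct gradient is 24.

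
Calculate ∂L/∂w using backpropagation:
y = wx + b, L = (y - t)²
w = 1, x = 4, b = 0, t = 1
∂L/∂w = 24

y = wx + b = (1)(4) + 0 = 4
∂L/∂y = 2(y - t) = 2(4 - 1) = 6
∂y/∂w = x = 4
∂L/∂w = ∂L/∂y · ∂y/∂w = 6 × 4 = 24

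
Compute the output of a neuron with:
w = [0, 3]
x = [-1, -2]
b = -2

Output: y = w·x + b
y = -8

y = (0)(-1) + (3)(-2) + -2 = -8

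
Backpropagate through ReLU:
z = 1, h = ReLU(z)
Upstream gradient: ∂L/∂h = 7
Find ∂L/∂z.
∂L/∂z = 7

h = ReLU(1) = 1
Since z > 0: ∂h/∂z = 1
∂L/∂z = ∂L/∂h · ∂h/∂z = 7 × 1 = 7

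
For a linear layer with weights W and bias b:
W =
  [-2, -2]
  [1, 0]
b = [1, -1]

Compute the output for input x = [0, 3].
y = [-5, -1]

Wx = [-2×0 + -2×3, 1×0 + 0×3]
   = [-6, 0]
y = Wx + b = [-6 + 1, 0 + -1] = [-5, -1]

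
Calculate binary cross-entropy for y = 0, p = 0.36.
L = 0.4463

L = -0·log(0.36) - 1·log(0.64) = -log(0.64) = 0.4463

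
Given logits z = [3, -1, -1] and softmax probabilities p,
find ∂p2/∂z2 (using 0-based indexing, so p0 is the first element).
∂p2/∂z2 = 0.01736

p = softmax(z) = [0.9647, 0.01767, 0.01767]
p2 = 0.01767

∂p2/∂z2 = p2(1 - p2) = 0.01767 × (1 - 0.01767) = 0.01736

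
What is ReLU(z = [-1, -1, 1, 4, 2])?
h = [0, 0, 1, 4, 2]

ReLU applied element-wise: max(0,-1)=0, max(0,-1)=0, max(0,1)=1, max(0,4)=4, max(0,2)=2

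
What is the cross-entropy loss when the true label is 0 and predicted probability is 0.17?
L = 0.1863

L = -0·log(0.17) - 1·log(0.83) = -log(0.83) = 0.1863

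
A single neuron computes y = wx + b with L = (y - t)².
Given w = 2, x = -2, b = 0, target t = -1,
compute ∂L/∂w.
∂L/∂w = 12

y = wx + b = (2)(-2) + 0 = -4
∂L/∂y = 2(y - t) = 2(-4 - -1) = -6
∂y/∂w = x = -2
∂L/∂w = ∂L/∂y · ∂y/∂w = -6 × -2 = 12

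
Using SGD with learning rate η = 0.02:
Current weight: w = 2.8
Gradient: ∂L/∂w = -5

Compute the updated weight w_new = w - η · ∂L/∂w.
w_new = 2.9

w_new = w - η·∂L/∂w = 2.8 - 0.02×(-5) = 2.8 - (-0.1) = 2.9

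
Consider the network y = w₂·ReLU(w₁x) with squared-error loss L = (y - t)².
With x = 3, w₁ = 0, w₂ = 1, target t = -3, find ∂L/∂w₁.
∂L/∂w₁ = 0

Forward pass:
z = w₁x = 0×3 = 0
h = ReLU(0) = 0
y = w₂h = 1×0 = 0

Backward pass:
∂L/∂y = 2(y - t) = 2(0 - -3) = 6
∂y/∂h = w₂ = 1
∂h/∂z = 0 (ReLU derivative)
∂z/∂w₁ = x = 3

∂L/∂w₁ = 6 × 1 × 0 × 3 = 0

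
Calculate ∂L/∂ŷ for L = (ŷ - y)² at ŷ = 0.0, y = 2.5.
∂L/∂ŷ = -5.0

∂L/∂ŷ = 2(ŷ - y) = 2(0.0 - 2.5) = 2(-2.5) = -5.0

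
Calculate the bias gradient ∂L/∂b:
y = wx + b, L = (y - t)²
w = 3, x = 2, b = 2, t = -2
∂L/∂b = 20

y = wx + b = (3)(2) + 2 = 8
∂L/∂y = 2(y - t) = 2(8 - -2) = 20
∂y/∂b = 1
∂L/∂b = ∂L/∂y · ∂y/∂b = 20 × 1 = 20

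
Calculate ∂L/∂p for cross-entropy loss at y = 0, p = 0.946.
∂L/∂p = 18.52

∂L/∂p = -y/p + (1-y)/(1-p) = 0 + 1/0.054 = 18.52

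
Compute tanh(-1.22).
-0.8397

tanh(-1.22) = (e^(-1.22) - e^(1.22))/(e^(-1.22) + e^(1.22)) = -0.8397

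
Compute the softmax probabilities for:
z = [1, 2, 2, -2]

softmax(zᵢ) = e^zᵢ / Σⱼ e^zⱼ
p = [0.1542, 0.4191, 0.4191, 0.0077]

exp(z) = [2.718, 7.389, 7.389, 0.1353]
Sum = 17.63
p = [0.1542, 0.4191, 0.4191, 0.0077]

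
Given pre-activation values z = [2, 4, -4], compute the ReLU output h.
h = [2, 4, 0]

ReLU applied element-wise: max(0,2)=2, max(0,4)=4, max(0,-4)=0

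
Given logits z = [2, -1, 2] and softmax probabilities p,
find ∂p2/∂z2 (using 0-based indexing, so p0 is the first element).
∂p2/∂z2 = 0.2499

p = softmax(z) = [0.4879, 0.02429, 0.4879]
p2 = 0.4879

∂p2/∂z2 = p2(1 - p2) = 0.4879 × (1 - 0.4879) = 0.2499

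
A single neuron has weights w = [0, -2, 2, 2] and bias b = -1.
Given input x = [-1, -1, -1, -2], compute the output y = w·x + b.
y = -5

y = (0)(-1) + (-2)(-1) + (2)(-1) + (2)(-2) + -1 = -5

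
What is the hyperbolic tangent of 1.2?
0.8337

tanh(1.2) = (e^(1.2) - e^(-1.2))/(e^(1.2) + e^(-1.2)) = 0.8337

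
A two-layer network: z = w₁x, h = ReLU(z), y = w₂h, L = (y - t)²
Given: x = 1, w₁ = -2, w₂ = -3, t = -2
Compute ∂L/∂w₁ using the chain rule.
∂L/∂w₁ = 0

Forward pass:
z = w₁x = -2×1 = -2
h = ReLU(-2) = 0
y = w₂h = -3×0 = 0

Backward pass:
∂L/∂y = 2(y - t) = 2(0 - -2) = 4
∂y/∂h = w₂ = -3
∂h/∂z = 0 (ReLU derivative)
∂z/∂w₁ = x = 1

∂L/∂w₁ = 4 × -3 × 0 × 1 = 0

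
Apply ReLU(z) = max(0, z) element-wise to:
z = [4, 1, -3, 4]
h = [4, 1, 0, 4]

ReLU applied element-wise: max(0,4)=4, max(0,1)=1, max(0,-3)=0, max(0,4)=4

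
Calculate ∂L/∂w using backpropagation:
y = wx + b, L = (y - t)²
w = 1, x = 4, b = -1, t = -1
∂L/∂w = 32

y = wx + b = (1)(4) + -1 = 3
∂L/∂y = 2(y - t) = 2(3 - -1) = 8
∂y/∂w = x = 4
∂L/∂w = ∂L/∂y · ∂y/∂w = 8 × 4 = 32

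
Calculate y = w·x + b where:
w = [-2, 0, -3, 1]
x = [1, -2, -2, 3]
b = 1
y = 8

y = (-2)(1) + (0)(-2) + (-3)(-2) + (1)(3) + 1 = 8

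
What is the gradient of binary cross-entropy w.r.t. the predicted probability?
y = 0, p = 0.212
∂L/∂p = 1.269

∂L/∂p = -y/p + (1-y)/(1-p) = 0 + 1/0.788 = 1.269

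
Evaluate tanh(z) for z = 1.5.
0.9051

tanh(1.5) = (e^(1.5) - e^(-1.5))/(e^(1.5) + e^(-1.5)) = 0.9051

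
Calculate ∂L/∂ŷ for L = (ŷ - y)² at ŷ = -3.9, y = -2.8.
∂L/∂ŷ = -2.2

∂L/∂ŷ = 2(ŷ - y) = 2(-3.9 - -2.8) = 2(-1.1) = -2.2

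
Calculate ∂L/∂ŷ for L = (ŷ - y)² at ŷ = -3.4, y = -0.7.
∂L/∂ŷ = -5.4

∂L/∂ŷ = 2(ŷ - y) = 2(-3.4 - -0.7) = 2(-2.7) = -5.4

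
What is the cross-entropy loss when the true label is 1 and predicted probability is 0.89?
L = 0.1165

L = -1·log(0.89) - 0·log(0.11) = -log(0.89) = 0.1165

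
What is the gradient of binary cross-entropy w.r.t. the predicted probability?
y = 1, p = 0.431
∂L/∂p = -2.32

∂L/∂p = -y/p + (1-y)/(1-p) = -1/0.431 + 0 = -2.32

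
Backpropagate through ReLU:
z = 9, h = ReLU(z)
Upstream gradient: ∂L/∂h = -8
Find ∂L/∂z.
∂L/∂z = -8

h = ReLU(9) = 9
Since z > 0: ∂h/∂z = 1
∂L/∂z = ∂L/∂h · ∂h/∂z = -8 × 1 = -8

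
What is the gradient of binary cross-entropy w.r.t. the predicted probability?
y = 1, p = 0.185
∂L/∂p = -5.405

∂L/∂p = -y/p + (1-y)/(1-p) = -1/0.185 + 0 = -5.405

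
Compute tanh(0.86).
0.6963

tanh(0.86) = (e^(0.86) - e^(-0.86))/(e^(0.86) + e^(-0.86)) = 0.6963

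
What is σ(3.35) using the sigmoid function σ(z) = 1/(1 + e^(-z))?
0.9661

sigmoid(3.35) = 1/(1 + e^(-3.35)) = 1/(1 + 0.03508) = 0.9661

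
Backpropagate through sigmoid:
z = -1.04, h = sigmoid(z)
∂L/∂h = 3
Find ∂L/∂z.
∂L/∂z = 0.5789

σ(-1.04) = 0.2611
σ'(-1.04) = σ(-1.04)(1 - σ(-1.04)) = 0.2611 × 0.7389 = 0.193
∂L/∂z = ∂L/∂h · σ'(z) = 3 × 0.193 = 0.5789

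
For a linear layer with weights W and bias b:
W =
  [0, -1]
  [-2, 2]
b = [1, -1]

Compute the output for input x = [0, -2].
y = [3, -5]

Wx = [0×0 + -1×-2, -2×0 + 2×-2]
   = [2, -4]
y = Wx + b = [2 + 1, -4 + -1] = [3, -5]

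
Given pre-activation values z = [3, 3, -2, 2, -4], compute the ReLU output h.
h = [3, 3, 0, 2, 0]

ReLU applied element-wise: max(0,3)=3, max(0,3)=3, max(0,-2)=0, max(0,2)=2, max(0,-4)=0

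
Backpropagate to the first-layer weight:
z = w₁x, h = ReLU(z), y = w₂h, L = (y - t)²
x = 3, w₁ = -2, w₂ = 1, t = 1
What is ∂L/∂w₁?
∂L/∂w₁ = 0

Forward pass:
z = w₁x = -2×3 = -6
h = ReLU(-6) = 0
y = w₂h = 1×0 = 0

Backward pass:
∂L/∂y = 2(y - t) = 2(0 - 1) = -2
∂y/∂h = w₂ = 1
∂h/∂z = 0 (ReLU derivative)
∂z/∂w₁ = x = 3

∂L/∂w₁ = -2 × 1 × 0 × 3 = 0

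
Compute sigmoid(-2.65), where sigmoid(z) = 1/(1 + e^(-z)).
0.06599

sigmoid(-2.65) = 1/(1 + e^(2.65)) = 1/(1 + 14.15) = 0.06599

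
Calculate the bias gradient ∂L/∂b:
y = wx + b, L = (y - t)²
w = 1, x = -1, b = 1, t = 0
∂L/∂b = 0

y = wx + b = (1)(-1) + 1 = 0
∂L/∂y = 2(y - t) = 2(0 - 0) = 0
∂y/∂b = 1
∂L/∂b = ∂L/∂y · ∂y/∂b = 0 × 1 = 0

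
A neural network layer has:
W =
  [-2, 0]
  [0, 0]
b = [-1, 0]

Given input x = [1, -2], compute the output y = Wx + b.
y = [-3, 0]

Wx = [-2×1 + 0×-2, 0×1 + 0×-2]
   = [-2, 0]
y = Wx + b = [-2 + -1, 0 + 0] = [-3, 0]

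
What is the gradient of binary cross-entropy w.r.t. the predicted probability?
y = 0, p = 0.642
∂L/∂p = 2.793

∂L/∂p = -y/p + (1-y)/(1-p) = 0 + 1/0.358 = 2.793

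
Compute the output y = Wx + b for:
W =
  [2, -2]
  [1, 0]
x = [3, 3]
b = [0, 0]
y = [0, 3]

Wx = [2×3 + -2×3, 1×3 + 0×3]
   = [0, 3]
y = Wx + b = [0 + 0, 3 + 0] = [0, 3]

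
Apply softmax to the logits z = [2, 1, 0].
p = [0.6652, 0.2447, 0.09]

exp(z) = [7.389, 2.718, 1]
Sum = 11.11
p = [0.6652, 0.2447, 0.09]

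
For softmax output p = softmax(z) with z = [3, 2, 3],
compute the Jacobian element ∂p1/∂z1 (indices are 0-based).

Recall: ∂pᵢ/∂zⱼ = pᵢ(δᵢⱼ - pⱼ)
∂p1/∂z1 = 0.1312

p = softmax(z) = [0.4223, 0.1554, 0.4223]
p1 = 0.1554

∂p1/∂z1 = p1(1 - p1) = 0.1554 × (1 - 0.1554) = 0.1312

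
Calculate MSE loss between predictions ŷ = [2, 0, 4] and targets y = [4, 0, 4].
MSE = 1.333

MSE = (1/3)((2-4)² + (0-0)² + (4-4)²) = (1/3)(4 + 0 + 0) = 1.333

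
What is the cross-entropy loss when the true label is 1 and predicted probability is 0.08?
L = 2.526

L = -1·log(0.08) - 0·log(0.92) = -log(0.08) = 2.526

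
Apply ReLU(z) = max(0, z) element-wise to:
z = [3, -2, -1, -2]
h = [3, 0, 0, 0]

ReLU applied element-wise: max(0,3)=3, max(0,-2)=0, max(0,-1)=0, max(0,-2)=0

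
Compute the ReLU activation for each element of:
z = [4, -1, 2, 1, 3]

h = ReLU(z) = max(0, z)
h = [4, 0, 2, 1, 3]

ReLU applied element-wise: max(0,4)=4, max(0,-1)=0, max(0,2)=2, max(0,1)=1, max(0,3)=3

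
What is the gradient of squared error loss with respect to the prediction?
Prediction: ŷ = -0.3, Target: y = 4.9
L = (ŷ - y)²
∂L/∂ŷ = -10.4

∂L/∂ŷ = 2(ŷ - y) = 2(-0.3 - 4.9) = 2(-5.2) = -10.4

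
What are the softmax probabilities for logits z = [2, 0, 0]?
p = [0.787, 0.1065, 0.1065]

exp(z) = [7.389, 1, 1]
Sum = 9.389
p = [0.787, 0.1065, 0.1065]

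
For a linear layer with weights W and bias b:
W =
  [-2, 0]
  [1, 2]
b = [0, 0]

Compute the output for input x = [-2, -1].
y = [4, -4]

Wx = [-2×-2 + 0×-1, 1×-2 + 2×-1]
   = [4, -4]
y = Wx + b = [4 + 0, -4 + 0] = [4, -4]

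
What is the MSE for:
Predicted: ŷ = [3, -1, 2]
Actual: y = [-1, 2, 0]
MSE = 9.667

MSE = (1/3)((3--1)² + (-1-2)² + (2-0)²) = (1/3)(16 + 9 + 4) = 9.667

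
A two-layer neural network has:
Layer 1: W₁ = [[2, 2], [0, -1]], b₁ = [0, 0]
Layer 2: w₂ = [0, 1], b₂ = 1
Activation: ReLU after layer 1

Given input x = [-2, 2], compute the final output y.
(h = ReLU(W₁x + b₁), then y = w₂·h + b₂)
y = 1

Layer 1 pre-activation: z₁ = [0, -2]
After ReLU: h = [0, 0]
Layer 2 output: y = 0×0 + 1×0 + 1 = 1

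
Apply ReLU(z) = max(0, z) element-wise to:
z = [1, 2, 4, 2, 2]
h = [1, 2, 4, 2, 2]

ReLU applied element-wise: max(0,1)=1, max(0,2)=2, max(0,4)=4, max(0,2)=2, max(0,2)=2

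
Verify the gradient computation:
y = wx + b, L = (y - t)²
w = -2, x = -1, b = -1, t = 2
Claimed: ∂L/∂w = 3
Incorrect

y = (-2)(-1) + -1 = 1
∂L/∂y = 2(y - t) = 2(1 - 2) = -2
∂y/∂w = x = -1
∂L/∂w = -2 × -1 = 2

Claimed value: 3
Incorrect: The correct gradient is 2.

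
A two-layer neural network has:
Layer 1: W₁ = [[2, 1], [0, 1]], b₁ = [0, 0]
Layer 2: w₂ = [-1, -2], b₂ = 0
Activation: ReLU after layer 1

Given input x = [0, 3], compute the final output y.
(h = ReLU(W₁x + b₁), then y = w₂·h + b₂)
y = -9

Layer 1 pre-activation: z₁ = [3, 3]
After ReLU: h = [3, 3]
Layer 2 output: y = -1×3 + -2×3 + 0 = -9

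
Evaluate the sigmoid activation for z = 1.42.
0.8053

sigmoid(1.42) = 1/(1 + e^(-1.42)) = 1/(1 + 0.2417) = 0.8053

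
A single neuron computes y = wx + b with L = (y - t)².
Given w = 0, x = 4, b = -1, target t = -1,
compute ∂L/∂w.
∂L/∂w = 0

y = wx + b = (0)(4) + -1 = -1
∂L/∂y = 2(y - t) = 2(-1 - -1) = 0
∂y/∂w = x = 4
∂L/∂w = ∂L/∂y · ∂y/∂w = 0 × 4 = 0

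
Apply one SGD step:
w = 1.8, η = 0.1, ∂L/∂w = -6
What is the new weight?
w_new = 2.4

w_new = w - η·∂L/∂w = 1.8 - 0.1×(-6) = 1.8 - (-0.6) = 2.4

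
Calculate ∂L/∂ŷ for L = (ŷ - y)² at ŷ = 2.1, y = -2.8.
∂L/∂ŷ = 9.8

∂L/∂ŷ = 2(ŷ - y) = 2(2.1 - -2.8) = 2(4.9) = 9.8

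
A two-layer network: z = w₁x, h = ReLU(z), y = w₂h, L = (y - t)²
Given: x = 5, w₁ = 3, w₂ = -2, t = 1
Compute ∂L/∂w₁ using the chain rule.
∂L/∂w₁ = 620

Forward pass:
z = w₁x = 3×5 = 15
h = ReLU(15) = 15
y = w₂h = -2×15 = -30

Backward pass:
∂L/∂y = 2(y - t) = 2(-30 - 1) = -62
∂y/∂h = w₂ = -2
∂h/∂z = 1 (ReLU derivative)
∂z/∂w₁ = x = 5

∂L/∂w₁ = -62 × -2 × 1 × 5 = 620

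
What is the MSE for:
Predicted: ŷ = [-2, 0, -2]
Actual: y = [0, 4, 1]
MSE = 9.667

MSE = (1/3)((-2-0)² + (0-4)² + (-2-1)²) = (1/3)(4 + 16 + 9) = 9.667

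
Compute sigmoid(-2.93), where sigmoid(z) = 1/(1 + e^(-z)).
0.05069

sigmoid(-2.93) = 1/(1 + e^(2.93)) = 1/(1 + 18.73) = 0.05069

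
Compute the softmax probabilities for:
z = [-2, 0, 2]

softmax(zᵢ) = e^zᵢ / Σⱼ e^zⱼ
p = [0.0159, 0.1173, 0.8668]

exp(z) = [0.1353, 1, 7.389]
Sum = 8.524
p = [0.0159, 0.1173, 0.8668]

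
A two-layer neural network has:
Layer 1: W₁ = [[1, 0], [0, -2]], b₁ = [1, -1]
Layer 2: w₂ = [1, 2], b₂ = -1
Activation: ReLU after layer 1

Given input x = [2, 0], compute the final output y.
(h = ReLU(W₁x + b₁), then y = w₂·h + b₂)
y = 2

Layer 1 pre-activation: z₁ = [3, -1]
After ReLU: h = [3, 0]
Layer 2 output: y = 1×3 + 2×0 + -1 = 2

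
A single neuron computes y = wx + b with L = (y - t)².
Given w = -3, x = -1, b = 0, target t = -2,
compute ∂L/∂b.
∂L/∂b = 10

y = wx + b = (-3)(-1) + 0 = 3
∂L/∂y = 2(y - t) = 2(3 - -2) = 10
∂y/∂b = 1
∂L/∂b = ∂L/∂y · ∂y/∂b = 10 × 1 = 10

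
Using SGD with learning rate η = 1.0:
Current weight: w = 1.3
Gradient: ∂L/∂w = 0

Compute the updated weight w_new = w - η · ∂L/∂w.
w_new = 1.3

w_new = w - η·∂L/∂w = 1.3 - 1.0×(0) = 1.3 - (0) = 1.3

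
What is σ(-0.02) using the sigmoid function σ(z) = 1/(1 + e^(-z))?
0.495

sigmoid(-0.02) = 1/(1 + e^(0.02)) = 1/(1 + 1.02) = 0.495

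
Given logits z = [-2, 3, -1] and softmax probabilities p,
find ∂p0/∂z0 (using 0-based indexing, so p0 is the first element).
∂p0/∂z0 = 0.00653

p = softmax(z) = [0.006573, 0.9756, 0.01787]
p0 = 0.006573

∂p0/∂z0 = p0(1 - p0) = 0.006573 × (1 - 0.006573) = 0.00653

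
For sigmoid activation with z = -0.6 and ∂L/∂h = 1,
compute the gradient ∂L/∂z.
∂L/∂z = 0.2288

σ(-0.6) = 0.3543
σ'(-0.6) = σ(-0.6)(1 - σ(-0.6)) = 0.3543 × 0.6457 = 0.2288
∂L/∂z = ∂L/∂h · σ'(z) = 1 × 0.2288 = 0.2288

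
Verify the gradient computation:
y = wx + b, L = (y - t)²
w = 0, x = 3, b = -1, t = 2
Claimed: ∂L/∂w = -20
Incorrect

y = (0)(3) + -1 = -1
∂L/∂y = 2(y - t) = 2(-1 - 2) = -6
∂y/∂w = x = 3
∂L/∂w = -6 × 3 = -18

Claimed value: -20
Incorrect: The correct gradient is -18.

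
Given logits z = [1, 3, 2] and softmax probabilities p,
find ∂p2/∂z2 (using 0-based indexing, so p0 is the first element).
∂p2/∂z2 = 0.1848

p = softmax(z) = [0.09003, 0.6652, 0.2447]
p2 = 0.2447

∂p2/∂z2 = p2(1 - p2) = 0.2447 × (1 - 0.2447) = 0.1848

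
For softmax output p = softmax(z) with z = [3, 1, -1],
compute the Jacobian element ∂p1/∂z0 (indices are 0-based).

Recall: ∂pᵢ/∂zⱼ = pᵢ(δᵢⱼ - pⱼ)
∂p1/∂z0 = -0.1017

p = softmax(z) = [0.8668, 0.1173, 0.01588]
p1 = 0.1173, p0 = 0.8668

∂p1/∂z0 = -p1 × p0 = -0.1173 × 0.8668 = -0.1017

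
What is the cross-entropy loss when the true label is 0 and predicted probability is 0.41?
L = 0.5276

L = -0·log(0.41) - 1·log(0.59) = -log(0.59) = 0.5276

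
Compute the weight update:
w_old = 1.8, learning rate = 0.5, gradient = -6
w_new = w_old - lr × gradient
w_new = 4.8

w_new = w - η·∂L/∂w = 1.8 - 0.5×(-6) = 1.8 - (-3) = 4.8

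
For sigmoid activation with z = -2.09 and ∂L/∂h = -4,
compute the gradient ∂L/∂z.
∂L/∂z = -0.3918

σ(-2.09) = 0.1101
σ'(-2.09) = σ(-2.09)(1 - σ(-2.09)) = 0.1101 × 0.8899 = 0.09796
∂L/∂z = ∂L/∂h · σ'(z) = -4 × 0.09796 = -0.3918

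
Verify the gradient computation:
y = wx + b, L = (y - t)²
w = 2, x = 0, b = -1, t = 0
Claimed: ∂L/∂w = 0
Correct

y = (2)(0) + -1 = -1
∂L/∂y = 2(y - t) = 2(-1 - 0) = -2
∂y/∂w = x = 0
∂L/∂w = -2 × 0 = 0

Claimed value: 0
Correct: The correct gradient is 0.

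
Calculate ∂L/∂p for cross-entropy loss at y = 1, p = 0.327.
∂L/∂p = -3.058

∂L/∂p = -y/p + (1-y)/(1-p) = -1/0.327 + 0 = -3.058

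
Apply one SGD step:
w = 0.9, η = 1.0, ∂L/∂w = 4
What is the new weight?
w_new = -3.1

w_new = w - η·∂L/∂w = 0.9 - 1.0×(4) = 0.9 - (4) = -3.1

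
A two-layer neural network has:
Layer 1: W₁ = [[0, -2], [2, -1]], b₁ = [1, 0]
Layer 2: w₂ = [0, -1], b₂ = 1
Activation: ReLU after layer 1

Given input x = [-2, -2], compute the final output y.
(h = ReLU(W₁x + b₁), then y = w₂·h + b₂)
y = 1

Layer 1 pre-activation: z₁ = [5, -2]
After ReLU: h = [5, 0]
Layer 2 output: y = 0×5 + -1×0 + 1 = 1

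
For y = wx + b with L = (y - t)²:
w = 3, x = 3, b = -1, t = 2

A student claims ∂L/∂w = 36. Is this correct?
Correct

y = (3)(3) + -1 = 8
∂L/∂y = 2(y - t) = 2(8 - 2) = 12
∂y/∂w = x = 3
∂L/∂w = 12 × 3 = 36

Claimed value: 36
Correct: The correct gradient is 36.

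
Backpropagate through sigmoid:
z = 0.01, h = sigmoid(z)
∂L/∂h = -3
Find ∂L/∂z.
∂L/∂z = -0.75

σ(0.01) = 0.5025
σ'(0.01) = σ(0.01)(1 - σ(0.01)) = 0.5025 × 0.4975 = 0.25
∂L/∂z = ∂L/∂h · σ'(z) = -3 × 0.25 = -0.75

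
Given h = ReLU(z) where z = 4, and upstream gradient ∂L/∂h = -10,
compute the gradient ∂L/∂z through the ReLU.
∂L/∂z = -10

h = ReLU(4) = 4
Since z > 0: ∂h/∂z = 1
∂L/∂z = ∂L/∂h · ∂h/∂z = -10 × 1 = -10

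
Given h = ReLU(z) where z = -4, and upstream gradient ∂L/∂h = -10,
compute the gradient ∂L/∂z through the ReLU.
∂L/∂z = 0

h = ReLU(-4) = 0
Since z < 0: ∂h/∂z = 0
∂L/∂z = ∂L/∂h · ∂h/∂z = -10 × 0 = 0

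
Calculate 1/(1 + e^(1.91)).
0.129

sigmoid(-1.91) = 1/(1 + e^(1.91)) = 1/(1 + 6.753) = 0.129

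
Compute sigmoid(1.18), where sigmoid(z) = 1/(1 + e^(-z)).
0.7649

sigmoid(1.18) = 1/(1 + e^(-1.18)) = 1/(1 + 0.3073) = 0.7649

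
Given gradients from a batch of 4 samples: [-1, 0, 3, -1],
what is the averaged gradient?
Average gradient = 0.25

Average = (1/4)(-1 + 0 + 3 + -1) = 1/4 = 0.25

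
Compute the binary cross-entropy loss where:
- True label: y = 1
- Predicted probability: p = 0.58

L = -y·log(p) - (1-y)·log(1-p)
L = 0.5447

L = -1·log(0.58) - 0·log(0.42) = -log(0.58) = 0.5447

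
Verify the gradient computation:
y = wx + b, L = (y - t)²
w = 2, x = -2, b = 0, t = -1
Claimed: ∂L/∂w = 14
Incorrect

y = (2)(-2) + 0 = -4
∂L/∂y = 2(y - t) = 2(-4 - -1) = -6
∂y/∂w = x = -2
∂L/∂w = -6 × -2 = 12

Claimed value: 14
Incorrect: The correct gradient is 12.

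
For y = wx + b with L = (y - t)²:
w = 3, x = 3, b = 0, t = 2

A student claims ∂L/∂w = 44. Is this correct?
Incorrect

y = (3)(3) + 0 = 9
∂L/∂y = 2(y - t) = 2(9 - 2) = 14
∂y/∂w = x = 3
∂L/∂w = 14 × 3 = 42

Claimed value: 44
Incorrect: The correct gradient is 42.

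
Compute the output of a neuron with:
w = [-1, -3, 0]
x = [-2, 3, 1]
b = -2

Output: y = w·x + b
y = -9

y = (-1)(-2) + (-3)(3) + (0)(1) + -2 = -9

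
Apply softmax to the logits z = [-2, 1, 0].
p = [0.0351, 0.7054, 0.2595]

exp(z) = [0.1353, 2.718, 1]
Sum = 3.854
p = [0.0351, 0.7054, 0.2595]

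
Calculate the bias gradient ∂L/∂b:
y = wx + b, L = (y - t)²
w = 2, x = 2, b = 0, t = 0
∂L/∂b = 8

y = wx + b = (2)(2) + 0 = 4
∂L/∂y = 2(y - t) = 2(4 - 0) = 8
∂y/∂b = 1
∂L/∂b = ∂L/∂y · ∂y/∂b = 8 × 1 = 8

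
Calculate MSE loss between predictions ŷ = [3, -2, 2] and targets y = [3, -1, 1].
MSE = 0.6667

MSE = (1/3)((3-3)² + (-2--1)² + (2-1)²) = (1/3)(0 + 1 + 1) = 0.6667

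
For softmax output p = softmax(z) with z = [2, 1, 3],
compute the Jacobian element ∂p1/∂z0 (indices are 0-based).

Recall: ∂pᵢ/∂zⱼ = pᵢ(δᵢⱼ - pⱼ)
∂p1/∂z0 = -0.02203

p = softmax(z) = [0.2447, 0.09003, 0.6652]
p1 = 0.09003, p0 = 0.2447

∂p1/∂z0 = -p1 × p0 = -0.09003 × 0.2447 = -0.02203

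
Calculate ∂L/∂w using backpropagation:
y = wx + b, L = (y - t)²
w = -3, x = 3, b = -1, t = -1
∂L/∂w = -54

y = wx + b = (-3)(3) + -1 = -10
∂L/∂y = 2(y - t) = 2(-10 - -1) = -18
∂y/∂w = x = 3
∂L/∂w = ∂L/∂y · ∂y/∂w = -18 × 3 = -54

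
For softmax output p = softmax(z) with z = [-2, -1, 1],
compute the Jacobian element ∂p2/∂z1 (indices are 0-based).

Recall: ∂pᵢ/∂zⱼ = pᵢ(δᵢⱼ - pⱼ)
∂p2/∂z1 = -0.09636

p = softmax(z) = [0.04201, 0.1142, 0.8438]
p2 = 0.8438, p1 = 0.1142

∂p2/∂z1 = -p2 × p1 = -0.8438 × 0.1142 = -0.09636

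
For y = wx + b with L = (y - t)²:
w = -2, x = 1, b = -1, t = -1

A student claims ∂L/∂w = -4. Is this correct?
Correct

y = (-2)(1) + -1 = -3
∂L/∂y = 2(y - t) = 2(-3 - -1) = -4
∂y/∂w = x = 1
∂L/∂w = -4 × 1 = -4

Claimed value: -4
Correct: The correct gradient is -4.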